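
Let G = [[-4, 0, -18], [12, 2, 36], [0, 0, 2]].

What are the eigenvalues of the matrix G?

The characteristic polynomial is p(r) = det(rI - G).
Cofactor expansion gives p(r) = r^3 - 12r + 16.
Rational-root test: r = -4 gives p(-4) = 0.
Dividing by (r + 4) leaves r^2 - 4r + 4.
The quadratic factor is (r - 2)^2.
Eigenvalues: -4, 2, 2.

-4, 2, 2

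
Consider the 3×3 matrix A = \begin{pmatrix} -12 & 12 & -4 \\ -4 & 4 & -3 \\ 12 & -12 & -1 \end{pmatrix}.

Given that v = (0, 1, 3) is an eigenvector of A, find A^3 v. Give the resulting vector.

First find the eigenvalue: Av = (0, -5, -15) = -5·(0, 1, 3), so λ = -5.
Then A^3 v = λ^3·v = (-5)^3·(0, 1, 3) = -125·(0, 1, 3) = (0, -125, -375).

(0, -125, -375)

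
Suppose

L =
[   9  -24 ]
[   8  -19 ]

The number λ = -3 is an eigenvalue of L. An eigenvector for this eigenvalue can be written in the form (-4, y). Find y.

-2

We need (L + 3I)v = 0.
L + 3I = [[12, -24], [8, -16]].
Row 1: (12)·-4 + (-24)·y = 0
Row 2: (8)·-4 + (-16)·y = 0
Solving gives y = -2.
Check: L·(-4, -2) = (12, 6) = -3·(-4, -2).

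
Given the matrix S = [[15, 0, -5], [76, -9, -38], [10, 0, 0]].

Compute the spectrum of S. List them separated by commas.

-9, 5, 10

The characteristic polynomial is p(λ) = det(λI - S).
Cofactor expansion gives p(λ) = λ^3 - 6λ^2 - 85λ + 450.
Since p(5) = 0, λ = 5 is a root.
Dividing by (λ - 5) leaves λ^2 - λ - 90.
The quadratic factors as (λ + 9)·(λ - 10).
Eigenvalues: -9, 5, 10.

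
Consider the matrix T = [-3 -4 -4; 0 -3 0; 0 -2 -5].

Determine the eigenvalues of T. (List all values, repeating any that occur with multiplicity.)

-5, -3, -3

Compute the characteristic polynomial p(λ) = det(λI - T).
Expanding along the first row, p(λ) = λ^3 + 11λ^2 + 39λ + 45.
Try λ = -5: p(-5) = 0, so -5 is a root.
Factor out (λ + 5): p(λ) = (λ + 5)·(λ^2 + 6λ + 9).
The quadratic factor is (λ + 3)^2.
Eigenvalues: -5, -3, -3.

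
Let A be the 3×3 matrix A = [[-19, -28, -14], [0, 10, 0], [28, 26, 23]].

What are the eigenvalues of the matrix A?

-5, 9, 10

Set up det(rI - A) = 0.
Expanding along the first row, p(r) = r^3 - 14r^2 - 5r + 450.
Try r = -5: p(-5) = 0, so -5 is a root.
Dividing by (r + 5) leaves r^2 - 19r + 90.
The quadratic factors as (r - 9)·(r - 10).
Eigenvalues: -5, 9, 10.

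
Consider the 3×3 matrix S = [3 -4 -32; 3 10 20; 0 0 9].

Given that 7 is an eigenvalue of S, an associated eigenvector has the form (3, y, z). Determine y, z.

We need (S - 7I)v = 0.
S - 7I = [[-4, -4, -32], [3, 3, 20], [0, 0, 2]].
Row 1: (-4)·3 + (-4)·y + (-32)·z = 0
Row 2: (3)·3 + (3)·y + (20)·z = 0
Row 3: (0)·3 + (0)·y + (2)·z = 0
Solving gives y = -3, z = 0.
Check: S·(3, -3, 0) = (21, -21, 0) = 7·(3, -3, 0).

-3, 0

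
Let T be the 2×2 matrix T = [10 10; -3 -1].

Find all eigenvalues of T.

det(T - μI) = (10 - μ)(-1 - μ) - (10)·(-3) = μ^2 - 9μ + 20.
This factors as (μ - 4)·(μ - 5) = 0.
Eigenvalues: 4, 5.

4, 5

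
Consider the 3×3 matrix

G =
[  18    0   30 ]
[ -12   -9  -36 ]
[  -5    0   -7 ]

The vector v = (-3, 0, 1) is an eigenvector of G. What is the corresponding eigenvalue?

Compute Gv: G·(-3, 0, 1) = (-24, 0, 8).
Since Gv = λv, compare component 1: -24 = λ·-3, so λ = 8.

8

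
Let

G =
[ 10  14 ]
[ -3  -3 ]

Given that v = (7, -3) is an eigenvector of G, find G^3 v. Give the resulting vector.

First find the eigenvalue: Gv = (28, -12) = 4·(7, -3), so λ = 4.
Then G^3 v = λ^3·v = 4^3·(7, -3) = 64·(7, -3) = (448, -192).

(448, -192)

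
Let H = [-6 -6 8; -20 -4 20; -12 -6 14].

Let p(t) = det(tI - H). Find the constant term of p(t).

p(t) = t^3 - 4t^2 - 20t + 48.
The constant term is 48.

48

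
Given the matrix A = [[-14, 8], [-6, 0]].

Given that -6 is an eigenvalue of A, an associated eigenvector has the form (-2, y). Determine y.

-2

We need (A + 6I)v = 0.
A + 6I = [[-8, 8], [-6, 6]].
Row 1: (-8)·-2 + (8)·y = 0
Row 2: (-6)·-2 + (6)·y = 0
Solving gives y = -2.
Check: A·(-2, -2) = (12, 12) = -6·(-2, -2).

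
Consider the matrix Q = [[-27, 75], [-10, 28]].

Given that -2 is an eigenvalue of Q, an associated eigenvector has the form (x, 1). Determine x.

We need (Q + 2I)v = 0.
Q + 2I = [[-25, 75], [-10, 30]].
Row 1: (-25)·x + (75)·1 = 0
Row 2: (-10)·x + (30)·1 = 0
Solving gives x = 3.
Check: Q·(3, 1) = (-6, -2) = -2·(3, 1).

3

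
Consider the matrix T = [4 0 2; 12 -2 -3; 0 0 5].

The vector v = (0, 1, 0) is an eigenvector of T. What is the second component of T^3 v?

First find the eigenvalue: Tv = (0, -2, 0) = -2·(0, 1, 0), so λ = -2.
Then T^3 v = λ^3·v = (-2)^3·(0, 1, 0) = -8·(0, 1, 0) = (0, -8, 0).

-8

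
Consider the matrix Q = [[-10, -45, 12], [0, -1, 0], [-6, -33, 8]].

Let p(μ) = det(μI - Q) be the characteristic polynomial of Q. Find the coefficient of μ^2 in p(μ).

3

The coefficient of μ^2 of det(μI - Q) is −trace(Q).
trace(Q) = (-10) + (-1) + (8) = -3, so the coefficient is 3.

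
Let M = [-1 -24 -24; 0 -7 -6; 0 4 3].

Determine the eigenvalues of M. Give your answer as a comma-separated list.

Compute the characteristic polynomial p(μ) = det(μI - M).
Expanding the 3×3 determinant: p(μ) = μ^3 + 5μ^2 + 7μ + 3.
Try μ = -1: p(-1) = 0, so -1 is a root.
Dividing by (μ + 1) leaves μ^2 + 4μ + 3.
The quadratic factors as (μ + 3)·(μ + 1).
Eigenvalues: -3, -1, -1.

-3, -1, -1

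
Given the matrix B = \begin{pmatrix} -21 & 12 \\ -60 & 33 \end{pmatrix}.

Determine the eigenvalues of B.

det(B - λI) = (-21 - λ)(33 - λ) - (12)·(-60) = λ^2 - 12λ + 27.
This factors as (λ - 3)·(λ - 9) = 0.
Eigenvalues: 3, 9.

3, 9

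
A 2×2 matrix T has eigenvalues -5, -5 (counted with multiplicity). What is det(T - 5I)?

100

If T has eigenvalues -5, -5, then T - 5I has eigenvalues -10, -10.
det(T - 5I) = (-10) · (-10) = 100.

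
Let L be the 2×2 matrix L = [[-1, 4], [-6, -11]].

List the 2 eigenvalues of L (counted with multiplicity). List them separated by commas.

-7, -5

det(L - λI) = (-1 - λ)(-11 - λ) - (4)·(-6) = λ^2 + 12λ + 35.
This factors as (λ + 7)·(λ + 5) = 0.
Eigenvalues: -7, -5.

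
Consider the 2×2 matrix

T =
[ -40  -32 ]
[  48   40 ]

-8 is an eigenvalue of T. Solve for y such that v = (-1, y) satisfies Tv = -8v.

1

We need (T + 8I)v = 0.
T + 8I = [[-32, -32], [48, 48]].
Row 1: (-32)·-1 + (-32)·y = 0
Row 2: (48)·-1 + (48)·y = 0
Solving gives y = 1.
Check: T·(-1, 1) = (8, -8) = -8·(-1, 1).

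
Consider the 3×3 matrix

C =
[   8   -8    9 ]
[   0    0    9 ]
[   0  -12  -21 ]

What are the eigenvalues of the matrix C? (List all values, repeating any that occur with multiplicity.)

Compute the characteristic polynomial p(t) = det(tI - C).
Expanding along the first row, p(t) = t^3 + 13t^2 - 60t - 864.
Try t = 8: p(8) = 0, so 8 is a root.
Dividing by (t - 8) leaves t^2 + 21t + 108.
The quadratic factors as (t + 12)·(t + 9).
Eigenvalues: -12, -9, 8.

-12, -9, 8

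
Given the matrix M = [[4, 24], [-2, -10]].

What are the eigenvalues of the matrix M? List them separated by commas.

-4, -2

det(M - λI) = (4 - λ)(-10 - λ) - (24)·(-2) = λ^2 + 6λ + 8.
This factors as (λ + 4)·(λ + 2) = 0.
Eigenvalues: -4, -2.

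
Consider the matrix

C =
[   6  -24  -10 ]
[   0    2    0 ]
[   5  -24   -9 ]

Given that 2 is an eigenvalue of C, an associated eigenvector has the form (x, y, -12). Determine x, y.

We need (C - 2I)v = 0.
C - 2I = [[4, -24, -10], [0, 0, 0], [5, -24, -11]].
Row 1: (4)·x + (-24)·y + (-10)·-12 = 0
Row 2: (0)·x + (0)·y + (0)·-12 = 0
Row 3: (5)·x + (-24)·y + (-11)·-12 = 0
Solving gives x = -12, y = 3.
Check: C·(-12, 3, -12) = (-24, 6, -24) = 2·(-12, 3, -12).

-12, 3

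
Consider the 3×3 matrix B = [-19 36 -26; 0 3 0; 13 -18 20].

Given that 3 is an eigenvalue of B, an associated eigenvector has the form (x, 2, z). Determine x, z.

8, -4

We need (B - 3I)v = 0.
B - 3I = [[-22, 36, -26], [0, 0, 0], [13, -18, 17]].
Row 1: (-22)·x + (36)·2 + (-26)·z = 0
Row 2: (0)·x + (0)·2 + (0)·z = 0
Row 3: (13)·x + (-18)·2 + (17)·z = 0
Solving gives x = 8, z = -4.
Check: B·(8, 2, -4) = (24, 6, -12) = 3·(8, 2, -4).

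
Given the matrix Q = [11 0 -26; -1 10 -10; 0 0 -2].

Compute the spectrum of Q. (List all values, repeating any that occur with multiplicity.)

Set up det(μI - Q) = 0.
Expanding along the first row, p(μ) = μ^3 - 19μ^2 + 68μ + 220.
Rational-root test: μ = -2 gives p(-2) = 0.
Factor out (μ + 2): p(μ) = (μ + 2)·(μ^2 - 21μ + 110).
The quadratic factors as (μ - 10)·(μ - 11).
Eigenvalues: -2, 10, 11.

-2, 10, 11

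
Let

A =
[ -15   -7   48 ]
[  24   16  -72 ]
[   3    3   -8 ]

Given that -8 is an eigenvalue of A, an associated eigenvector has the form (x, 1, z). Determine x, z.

-1, 0

We need (A + 8I)v = 0.
A + 8I = [[-7, -7, 48], [24, 24, -72], [3, 3, 0]].
Row 1: (-7)·x + (-7)·1 + (48)·z = 0
Row 2: (24)·x + (24)·1 + (-72)·z = 0
Row 3: (3)·x + (3)·1 + (0)·z = 0
Solving gives x = -1, z = 0.
Check: A·(-1, 1, 0) = (8, -8, 0) = -8·(-1, 1, 0).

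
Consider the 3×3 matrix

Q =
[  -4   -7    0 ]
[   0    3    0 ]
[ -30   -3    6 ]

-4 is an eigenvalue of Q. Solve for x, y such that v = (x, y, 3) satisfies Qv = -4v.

We need (Q + 4I)v = 0.
Q + 4I = [[0, -7, 0], [0, 7, 0], [-30, -3, 10]].
Row 1: (0)·x + (-7)·y + (0)·3 = 0
Row 2: (0)·x + (7)·y + (0)·3 = 0
Row 3: (-30)·x + (-3)·y + (10)·3 = 0
Solving gives x = 1, y = 0.
Check: Q·(1, 0, 3) = (-4, 0, -12) = -4·(1, 0, 3).

1, 0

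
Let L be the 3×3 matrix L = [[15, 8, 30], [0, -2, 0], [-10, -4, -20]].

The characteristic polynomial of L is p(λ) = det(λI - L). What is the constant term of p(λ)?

0

p(λ) = λ^3 + 7λ^2 + 10λ.
The constant term is 0.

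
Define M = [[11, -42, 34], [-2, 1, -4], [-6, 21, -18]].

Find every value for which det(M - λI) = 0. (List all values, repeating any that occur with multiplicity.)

-6, -1, 1

Compute the characteristic polynomial p(r) = det(rI - M).
Expanding the 3×3 determinant: p(r) = r^3 + 6r^2 - r - 6.
Since p(-6) = 0, r = -6 is a root.
Factor out (r + 6): p(r) = (r + 6)·(r^2 - 1).
The quadratic factors as (r + 1)·(r - 1).
Eigenvalues: -6, -1, 1.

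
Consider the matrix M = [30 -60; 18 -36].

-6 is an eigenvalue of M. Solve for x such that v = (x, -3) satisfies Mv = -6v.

We need (M + 6I)v = 0.
M + 6I = [[36, -60], [18, -30]].
Row 1: (36)·x + (-60)·-3 = 0
Row 2: (18)·x + (-30)·-3 = 0
Solving gives x = -5.
Check: M·(-5, -3) = (30, 18) = -6·(-5, -3).

-5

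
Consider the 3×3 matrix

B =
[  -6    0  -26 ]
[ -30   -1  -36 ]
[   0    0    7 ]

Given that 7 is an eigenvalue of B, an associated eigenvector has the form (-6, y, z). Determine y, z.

We need (B - 7I)v = 0.
B - 7I = [[-13, 0, -26], [-30, -8, -36], [0, 0, 0]].
Row 1: (-13)·-6 + (0)·y + (-26)·z = 0
Row 2: (-30)·-6 + (-8)·y + (-36)·z = 0
Row 3: (0)·-6 + (0)·y + (0)·z = 0
Solving gives y = 9, z = 3.
Check: B·(-6, 9, 3) = (-42, 63, 21) = 7·(-6, 9, 3).

9, 3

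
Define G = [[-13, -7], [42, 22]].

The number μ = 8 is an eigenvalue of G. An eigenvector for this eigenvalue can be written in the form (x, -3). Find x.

1

We need (G - 8I)v = 0.
G - 8I = [[-21, -7], [42, 14]].
Row 1: (-21)·x + (-7)·-3 = 0
Row 2: (42)·x + (14)·-3 = 0
Solving gives x = 1.
Check: G·(1, -3) = (8, -24) = 8·(1, -3).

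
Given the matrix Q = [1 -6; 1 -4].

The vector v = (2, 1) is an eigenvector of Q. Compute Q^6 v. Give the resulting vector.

(128, 64)

First find the eigenvalue: Qv = (-4, -2) = -2·(2, 1), so λ = -2.
Then Q^6 v = λ^6·v = (-2)^6·(2, 1) = 64·(2, 1) = (128, 64).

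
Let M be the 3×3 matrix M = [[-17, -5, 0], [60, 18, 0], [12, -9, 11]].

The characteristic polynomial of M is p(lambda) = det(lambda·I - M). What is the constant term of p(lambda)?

66

p(lambda) = lambda^3 - 12·lambda^2 + 5·lambda + 66.
The constant term is 66.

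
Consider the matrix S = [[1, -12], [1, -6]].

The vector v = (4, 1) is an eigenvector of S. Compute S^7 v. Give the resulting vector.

(-512, -128)

First find the eigenvalue: Sv = (-8, -2) = -2·(4, 1), so λ = -2.
Then S^7 v = λ^7·v = (-2)^7·(4, 1) = -128·(4, 1) = (-512, -128).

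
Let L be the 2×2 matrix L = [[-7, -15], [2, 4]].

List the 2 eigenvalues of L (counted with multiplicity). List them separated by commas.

det(L - μI) = (-7 - μ)(4 - μ) - (-15)·(2) = μ^2 + 3μ + 2.
This factors as (μ + 2)·(μ + 1) = 0.
Eigenvalues: -2, -1.

-2, -1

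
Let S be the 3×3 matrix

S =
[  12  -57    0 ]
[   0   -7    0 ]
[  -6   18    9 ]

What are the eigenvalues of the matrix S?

-7, 9, 12

Compute the characteristic polynomial p(λ) = det(λI - S).
Expanding along the first row, p(λ) = λ^3 - 14λ^2 - 39λ + 756.
Since p(9) = 0, λ = 9 is a root.
Dividing by (λ - 9) leaves λ^2 - 5λ - 84.
The quadratic factors as (λ + 7)·(λ - 12).
Eigenvalues: -7, 9, 12.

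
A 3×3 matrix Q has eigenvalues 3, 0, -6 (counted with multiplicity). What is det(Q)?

det(Q) is the product of the eigenvalues: (3) · (0) · (-6) = 0.

0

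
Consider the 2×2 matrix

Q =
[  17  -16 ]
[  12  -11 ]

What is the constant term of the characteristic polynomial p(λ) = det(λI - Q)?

p(0) = det(0·I − Q) = det(−Q) = (−1)^2·det(Q).
det(Q) = 5, so p(0) = 5.

5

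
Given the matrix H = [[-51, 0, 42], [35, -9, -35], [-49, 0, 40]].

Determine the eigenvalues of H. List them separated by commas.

-9, -9, -2

The characteristic polynomial is p(r) = det(rI - H).
Cofactor expansion gives p(r) = r^3 + 20r^2 + 117r + 162.
Since p(-2) = 0, r = -2 is a root.
Dividing by (r + 2) leaves r^2 + 18r + 81.
The quadratic factor is (r + 9)^2.
Eigenvalues: -9, -9, -2.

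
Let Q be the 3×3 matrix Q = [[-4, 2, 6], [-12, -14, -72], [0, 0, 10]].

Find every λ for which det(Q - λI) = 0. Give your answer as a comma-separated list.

-10, -8, 10

Set up det(λI - Q) = 0.
Expanding along the first row, p(λ) = λ^3 + 8λ^2 - 100λ - 800.
Rational-root test: λ = 10 gives p(10) = 0.
Dividing by (λ - 10) leaves λ^2 + 18λ + 80.
The quadratic factors as (λ + 10)·(λ + 8).
Eigenvalues: -10, -8, 10.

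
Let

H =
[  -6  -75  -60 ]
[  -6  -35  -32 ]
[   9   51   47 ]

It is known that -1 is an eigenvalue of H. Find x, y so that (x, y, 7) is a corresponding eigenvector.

-9, -5

We need (H + 1I)v = 0.
H + 1I = [[-5, -75, -60], [-6, -34, -32], [9, 51, 48]].
Row 1: (-5)·x + (-75)·y + (-60)·7 = 0
Row 2: (-6)·x + (-34)·y + (-32)·7 = 0
Row 3: (9)·x + (51)·y + (48)·7 = 0
Solving gives x = -9, y = -5.
Check: H·(-9, -5, 7) = (9, 5, -7) = -1·(-9, -5, 7).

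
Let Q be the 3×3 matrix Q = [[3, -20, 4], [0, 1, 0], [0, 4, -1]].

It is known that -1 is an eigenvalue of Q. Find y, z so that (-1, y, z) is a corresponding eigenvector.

We need (Q + 1I)v = 0.
Q + 1I = [[4, -20, 4], [0, 2, 0], [0, 4, 0]].
Row 1: (4)·-1 + (-20)·y + (4)·z = 0
Row 2: (0)·-1 + (2)·y + (0)·z = 0
Row 3: (0)·-1 + (4)·y + (0)·z = 0
Solving gives y = 0, z = 1.
Check: Q·(-1, 0, 1) = (1, 0, -1) = -1·(-1, 0, 1).

0, 1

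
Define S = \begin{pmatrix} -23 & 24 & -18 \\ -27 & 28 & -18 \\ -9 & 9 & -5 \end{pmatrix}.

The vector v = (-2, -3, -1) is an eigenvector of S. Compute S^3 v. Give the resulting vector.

First find the eigenvalue: Sv = (-8, -12, -4) = 4·(-2, -3, -1), so λ = 4.
Then S^3 v = λ^3·v = 4^3·(-2, -3, -1) = 64·(-2, -3, -1) = (-128, -192, -64).

(-128, -192, -64)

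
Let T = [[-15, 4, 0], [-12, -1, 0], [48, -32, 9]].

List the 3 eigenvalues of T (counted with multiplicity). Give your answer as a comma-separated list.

Compute the characteristic polynomial p(lambda) = det(lambda·I - T).
Expanding the 3×3 determinant: p(lambda) = lambda^3 + 7·lambda^2 - 81·lambda - 567.
Rational-root test: lambda = -7 gives p(-7) = 0.
Factor out (lambda + 7): p(lambda) = (lambda + 7)·(lambda^2 - 81).
The quadratic factors as (lambda + 9)·(lambda - 9).
Eigenvalues: -9, -7, 9.

-9, -7, 9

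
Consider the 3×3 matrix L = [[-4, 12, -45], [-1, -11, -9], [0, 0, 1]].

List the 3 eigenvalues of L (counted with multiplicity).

-8, -7, 1

The characteristic polynomial is p(λ) = det(λI - L).
Cofactor expansion gives p(λ) = λ^3 + 14λ^2 + 41λ - 56.
Since p(1) = 0, λ = 1 is a root.
Factor out (λ - 1): p(λ) = (λ - 1)·(λ^2 + 15λ + 56).
The quadratic factors as (λ + 8)·(λ + 7).
Eigenvalues: -8, -7, 1.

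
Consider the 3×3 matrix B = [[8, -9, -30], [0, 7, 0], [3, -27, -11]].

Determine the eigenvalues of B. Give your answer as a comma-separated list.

Set up det(λI - B) = 0.
Expanding the 3×3 determinant: p(λ) = λ^3 - 4λ^2 - 19λ - 14.
Since p(-2) = 0, λ = -2 is a root.
Factor out (λ + 2): p(λ) = (λ + 2)·(λ^2 - 6λ - 7).
The quadratic factors as (λ + 1)·(λ - 7).
Eigenvalues: -2, -1, 7.

-2, -1, 7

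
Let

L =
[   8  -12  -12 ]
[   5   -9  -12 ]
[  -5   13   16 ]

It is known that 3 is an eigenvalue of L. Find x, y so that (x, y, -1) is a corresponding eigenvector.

We need (L - 3I)v = 0.
L - 3I = [[5, -12, -12], [5, -12, -12], [-5, 13, 13]].
Row 1: (5)·x + (-12)·y + (-12)·-1 = 0
Row 2: (5)·x + (-12)·y + (-12)·-1 = 0
Row 3: (-5)·x + (13)·y + (13)·-1 = 0
Solving gives x = 0, y = 1.
Check: L·(0, 1, -1) = (0, 3, -3) = 3·(0, 1, -1).

0, 1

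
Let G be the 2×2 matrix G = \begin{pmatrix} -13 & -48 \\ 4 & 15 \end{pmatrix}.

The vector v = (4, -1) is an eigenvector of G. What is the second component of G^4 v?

First find the eigenvalue: Gv = (-4, 1) = -1·(4, -1), so λ = -1.
Then G^4 v = λ^4·v = (-1)^4·(4, -1) = 1·(4, -1) = (4, -1).

-1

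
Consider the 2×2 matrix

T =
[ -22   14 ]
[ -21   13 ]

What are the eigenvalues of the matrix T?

det(T - λI) = (-22 - λ)(13 - λ) - (14)·(-21) = λ^2 + 9λ + 8.
This factors as (λ + 8)·(λ + 1) = 0.
Eigenvalues: -8, -1.

-8, -1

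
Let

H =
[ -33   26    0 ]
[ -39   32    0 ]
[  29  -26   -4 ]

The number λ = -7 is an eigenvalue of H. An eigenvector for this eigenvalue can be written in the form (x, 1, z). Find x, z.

1, -1

We need (H + 7I)v = 0.
H + 7I = [[-26, 26, 0], [-39, 39, 0], [29, -26, 3]].
Row 1: (-26)·x + (26)·1 + (0)·z = 0
Row 2: (-39)·x + (39)·1 + (0)·z = 0
Row 3: (29)·x + (-26)·1 + (3)·z = 0
Solving gives x = 1, z = -1.
Check: H·(1, 1, -1) = (-7, -7, 7) = -7·(1, 1, -1).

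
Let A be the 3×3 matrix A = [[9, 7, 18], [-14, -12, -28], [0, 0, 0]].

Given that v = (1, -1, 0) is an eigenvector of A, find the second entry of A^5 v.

-32

First find the eigenvalue: Av = (2, -2, 0) = 2·(1, -1, 0), so λ = 2.
Then A^5 v = λ^5·v = 2^5·(1, -1, 0) = 32·(1, -1, 0) = (32, -32, 0).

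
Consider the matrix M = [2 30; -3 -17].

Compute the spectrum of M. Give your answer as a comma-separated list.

-8, -7

det(M - λI) = (2 - λ)(-17 - λ) - (30)·(-3) = λ^2 + 15λ + 56.
This factors as (λ + 8)·(λ + 7) = 0.
Eigenvalues: -8, -7.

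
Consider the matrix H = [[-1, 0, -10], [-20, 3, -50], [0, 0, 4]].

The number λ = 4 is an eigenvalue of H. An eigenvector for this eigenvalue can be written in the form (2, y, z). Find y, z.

We need (H - 4I)v = 0.
H - 4I = [[-5, 0, -10], [-20, -1, -50], [0, 0, 0]].
Row 1: (-5)·2 + (0)·y + (-10)·z = 0
Row 2: (-20)·2 + (-1)·y + (-50)·z = 0
Row 3: (0)·2 + (0)·y + (0)·z = 0
Solving gives y = 10, z = -1.
Check: H·(2, 10, -1) = (8, 40, -4) = 4·(2, 10, -1).

10, -1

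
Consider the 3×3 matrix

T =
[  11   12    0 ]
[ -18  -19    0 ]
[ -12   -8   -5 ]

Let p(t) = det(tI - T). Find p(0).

p(0) = det(0·I − T) = det(−T) = (−1)^3·det(T).
det(T) = -35, so p(0) = 35.

35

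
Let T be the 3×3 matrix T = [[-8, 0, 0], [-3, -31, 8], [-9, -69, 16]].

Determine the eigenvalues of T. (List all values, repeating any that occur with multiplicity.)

Set up det(λI - T) = 0.
Expanding the 3×3 determinant: p(λ) = λ^3 + 23λ^2 + 176λ + 448.
Since p(-7) = 0, λ = -7 is a root.
Factor out (λ + 7): p(λ) = (λ + 7)·(λ^2 + 16λ + 64).
The quadratic factor is (λ + 8)^2.
Eigenvalues: -8, -8, -7.

-8, -8, -7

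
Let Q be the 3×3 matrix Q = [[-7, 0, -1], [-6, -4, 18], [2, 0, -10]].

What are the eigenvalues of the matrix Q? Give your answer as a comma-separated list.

-9, -8, -4

Set up det(λI - Q) = 0.
Cofactor expansion gives p(λ) = λ^3 + 21λ^2 + 140λ + 288.
Rational-root test: λ = -4 gives p(-4) = 0.
Dividing by (λ + 4) leaves λ^2 + 17λ + 72.
The quadratic factors as (λ + 9)·(λ + 8).
Eigenvalues: -9, -8, -4.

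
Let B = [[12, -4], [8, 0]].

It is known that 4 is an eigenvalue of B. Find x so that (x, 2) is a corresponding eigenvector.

1

We need (B - 4I)v = 0.
B - 4I = [[8, -4], [8, -4]].
Row 1: (8)·x + (-4)·2 = 0
Row 2: (8)·x + (-4)·2 = 0
Solving gives x = 1.
Check: B·(1, 2) = (4, 8) = 4·(1, 2).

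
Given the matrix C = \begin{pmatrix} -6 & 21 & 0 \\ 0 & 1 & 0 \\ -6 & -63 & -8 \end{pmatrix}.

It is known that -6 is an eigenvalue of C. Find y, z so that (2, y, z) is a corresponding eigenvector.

0, -6

We need (C + 6I)v = 0.
C + 6I = [[0, 21, 0], [0, 7, 0], [-6, -63, -2]].
Row 1: (0)·2 + (21)·y + (0)·z = 0
Row 2: (0)·2 + (7)·y + (0)·z = 0
Row 3: (-6)·2 + (-63)·y + (-2)·z = 0
Solving gives y = 0, z = -6.
Check: C·(2, 0, -6) = (-12, 0, 36) = -6·(2, 0, -6).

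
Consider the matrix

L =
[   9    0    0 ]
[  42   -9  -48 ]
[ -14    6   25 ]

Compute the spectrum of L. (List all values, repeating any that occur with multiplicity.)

Set up det(sI - L) = 0.
Cofactor expansion gives p(s) = s^3 - 25s^2 + 207s - 567.
Since p(7) = 0, s = 7 is a root.
Factor out (s - 7): p(s) = (s - 7)·(s^2 - 18s + 81).
The quadratic factor is (s - 9)^2.
Eigenvalues: 7, 9, 9.

7, 9, 9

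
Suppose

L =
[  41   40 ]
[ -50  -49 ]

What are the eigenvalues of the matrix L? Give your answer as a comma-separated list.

det(L - λI) = (41 - λ)(-49 - λ) - (40)·(-50) = λ^2 + 8λ - 9.
This factors as (λ + 9)·(λ - 1) = 0.
Eigenvalues: -9, 1.

-9, 1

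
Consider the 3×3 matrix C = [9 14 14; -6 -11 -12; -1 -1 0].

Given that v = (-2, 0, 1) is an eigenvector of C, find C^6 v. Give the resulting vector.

First find the eigenvalue: Cv = (-4, 0, 2) = 2·(-2, 0, 1), so λ = 2.
Then C^6 v = λ^6·v = 2^6·(-2, 0, 1) = 64·(-2, 0, 1) = (-128, 0, 64).

(-128, 0, 64)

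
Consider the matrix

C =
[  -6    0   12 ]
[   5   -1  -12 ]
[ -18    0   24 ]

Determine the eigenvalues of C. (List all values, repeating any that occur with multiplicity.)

-1, 6, 12

Compute the characteristic polynomial p(t) = det(tI - C).
Cofactor expansion gives p(t) = t^3 - 17t^2 + 54t + 72.
Since p(-1) = 0, t = -1 is a root.
Factor out (t + 1): p(t) = (t + 1)·(t^2 - 18t + 72).
The quadratic factors as (t - 6)·(t - 12).
Eigenvalues: -1, 6, 12.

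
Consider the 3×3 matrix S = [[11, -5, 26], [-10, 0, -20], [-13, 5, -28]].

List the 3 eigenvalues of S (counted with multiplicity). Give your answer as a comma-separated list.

-10, -5, -2

The characteristic polynomial is p(λ) = det(λI - S).
Expanding along the first row, p(λ) = λ^3 + 17λ^2 + 80λ + 100.
Since p(-5) = 0, λ = -5 is a root.
Dividing by (λ + 5) leaves λ^2 + 12λ + 20.
The quadratic factors as (λ + 10)·(λ + 2).
Eigenvalues: -10, -5, -2.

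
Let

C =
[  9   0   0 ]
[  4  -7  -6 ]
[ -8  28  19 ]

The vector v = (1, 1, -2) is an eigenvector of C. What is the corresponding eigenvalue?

9

Compute Cv: C·(1, 1, -2) = (9, 9, -18).
Since Cv = λv, compare component 1: 9 = λ·1, so λ = 9.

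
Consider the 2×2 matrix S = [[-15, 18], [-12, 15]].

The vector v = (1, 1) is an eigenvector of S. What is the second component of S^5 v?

First find the eigenvalue: Sv = (3, 3) = 3·(1, 1), so λ = 3.
Then S^5 v = λ^5·v = 3^5·(1, 1) = 243·(1, 1) = (243, 243).

243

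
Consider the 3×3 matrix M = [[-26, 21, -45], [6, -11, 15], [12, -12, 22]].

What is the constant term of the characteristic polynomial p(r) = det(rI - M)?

80

p(0) = det(0·I − M) = det(−M) = (−1)^3·det(M).
det(M) = -80, so p(0) = 80.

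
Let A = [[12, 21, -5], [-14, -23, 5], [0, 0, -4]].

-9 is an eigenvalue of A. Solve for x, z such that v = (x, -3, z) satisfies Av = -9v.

We need (A + 9I)v = 0.
A + 9I = [[21, 21, -5], [-14, -14, 5], [0, 0, 5]].
Row 1: (21)·x + (21)·-3 + (-5)·z = 0
Row 2: (-14)·x + (-14)·-3 + (5)·z = 0
Row 3: (0)·x + (0)·-3 + (5)·z = 0
Solving gives x = 3, z = 0.
Check: A·(3, -3, 0) = (-27, 27, 0) = -9·(3, -3, 0).

3, 0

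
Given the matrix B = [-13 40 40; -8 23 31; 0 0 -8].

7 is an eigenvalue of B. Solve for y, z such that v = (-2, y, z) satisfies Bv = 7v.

-1, 0

We need (B - 7I)v = 0.
B - 7I = [[-20, 40, 40], [-8, 16, 31], [0, 0, -15]].
Row 1: (-20)·-2 + (40)·y + (40)·z = 0
Row 2: (-8)·-2 + (16)·y + (31)·z = 0
Row 3: (0)·-2 + (0)·y + (-15)·z = 0
Solving gives y = -1, z = 0.
Check: B·(-2, -1, 0) = (-14, -7, 0) = 7·(-2, -1, 0).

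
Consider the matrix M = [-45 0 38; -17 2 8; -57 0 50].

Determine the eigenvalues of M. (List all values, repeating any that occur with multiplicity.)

Set up det(λI - M) = 0.
Cofactor expansion gives p(λ) = λ^3 - 7λ^2 - 74λ + 168.
Try λ = -7: p(-7) = 0, so -7 is a root.
Dividing by (λ + 7) leaves λ^2 - 14λ + 24.
The quadratic factors as (λ - 2)·(λ - 12).
Eigenvalues: -7, 2, 12.

-7, 2, 12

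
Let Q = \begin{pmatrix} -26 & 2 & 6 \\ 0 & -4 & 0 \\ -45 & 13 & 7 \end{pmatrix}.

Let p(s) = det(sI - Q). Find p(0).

352

p(0) = det(0·I − Q) = det(−Q) = (−1)^3·det(Q).
det(Q) = -352, so p(0) = 352.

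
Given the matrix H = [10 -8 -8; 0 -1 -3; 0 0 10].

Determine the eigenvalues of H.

H is upper triangular, so its eigenvalues are the diagonal entries.
Diagonal: 10, -1, 10.

-1, 10, 10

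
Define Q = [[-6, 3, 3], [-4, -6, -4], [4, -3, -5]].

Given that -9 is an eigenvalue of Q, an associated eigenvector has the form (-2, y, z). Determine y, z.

0, 2

We need (Q + 9I)v = 0.
Q + 9I = [[3, 3, 3], [-4, 3, -4], [4, -3, 4]].
Row 1: (3)·-2 + (3)·y + (3)·z = 0
Row 2: (-4)·-2 + (3)·y + (-4)·z = 0
Row 3: (4)·-2 + (-3)·y + (4)·z = 0
Solving gives y = 0, z = 2.
Check: Q·(-2, 0, 2) = (18, 0, -18) = -9·(-2, 0, 2).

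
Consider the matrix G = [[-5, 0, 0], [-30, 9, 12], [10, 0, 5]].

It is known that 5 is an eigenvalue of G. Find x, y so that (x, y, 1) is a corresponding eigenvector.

We need (G - 5I)v = 0.
G - 5I = [[-10, 0, 0], [-30, 4, 12], [10, 0, 0]].
Row 1: (-10)·x + (0)·y + (0)·1 = 0
Row 2: (-30)·x + (4)·y + (12)·1 = 0
Row 3: (10)·x + (0)·y + (0)·1 = 0
Solving gives x = 0, y = -3.
Check: G·(0, -3, 1) = (0, -15, 5) = 5·(0, -3, 1).

0, -3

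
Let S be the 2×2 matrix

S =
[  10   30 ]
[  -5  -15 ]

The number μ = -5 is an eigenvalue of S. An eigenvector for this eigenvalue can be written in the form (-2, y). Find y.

1

We need (S + 5I)v = 0.
S + 5I = [[15, 30], [-5, -10]].
Row 1: (15)·-2 + (30)·y = 0
Row 2: (-5)·-2 + (-10)·y = 0
Solving gives y = 1.
Check: S·(-2, 1) = (10, -5) = -5·(-2, 1).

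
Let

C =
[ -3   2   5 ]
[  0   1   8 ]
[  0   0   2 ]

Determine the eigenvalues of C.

C is upper triangular, so its eigenvalues are the diagonal entries.
Diagonal: -3, 1, 2.

-3, 1, 2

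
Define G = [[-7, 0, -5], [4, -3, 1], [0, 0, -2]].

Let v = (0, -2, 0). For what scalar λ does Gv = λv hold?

-3

Compute Gv: G·(0, -2, 0) = (0, 6, 0).
Since Gv = λv, compare component 2: 6 = λ·-2, so λ = -3.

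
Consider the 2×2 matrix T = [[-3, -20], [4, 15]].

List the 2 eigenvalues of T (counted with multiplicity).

det(T - rI) = (-3 - r)(15 - r) - (-20)·(4) = r^2 - 12r + 35.
This factors as (r - 5)·(r - 7) = 0.
Eigenvalues: 5, 7.

5, 7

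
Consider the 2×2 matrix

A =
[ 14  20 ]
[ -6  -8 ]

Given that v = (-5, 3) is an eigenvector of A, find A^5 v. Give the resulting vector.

First find the eigenvalue: Av = (-10, 6) = 2·(-5, 3), so λ = 2.
Then A^5 v = λ^5·v = 2^5·(-5, 3) = 32·(-5, 3) = (-160, 96).

(-160, 96)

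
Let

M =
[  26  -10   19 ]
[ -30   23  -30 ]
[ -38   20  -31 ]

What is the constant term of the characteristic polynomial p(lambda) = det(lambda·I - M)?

p(0) = det(0·I − M) = det(−M) = (−1)^3·det(M).
det(M) = 168, so p(0) = -168.

-168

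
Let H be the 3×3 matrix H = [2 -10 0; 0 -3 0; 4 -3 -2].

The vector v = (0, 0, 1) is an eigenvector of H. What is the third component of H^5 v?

-32

First find the eigenvalue: Hv = (0, 0, -2) = -2·(0, 0, 1), so λ = -2.
Then H^5 v = λ^5·v = (-2)^5·(0, 0, 1) = -32·(0, 0, 1) = (0, 0, -32).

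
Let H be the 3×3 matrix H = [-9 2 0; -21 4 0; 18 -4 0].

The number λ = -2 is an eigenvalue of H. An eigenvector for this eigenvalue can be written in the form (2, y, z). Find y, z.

We need (H + 2I)v = 0.
H + 2I = [[-7, 2, 0], [-21, 6, 0], [18, -4, 2]].
Row 1: (-7)·2 + (2)·y + (0)·z = 0
Row 2: (-21)·2 + (6)·y + (0)·z = 0
Row 3: (18)·2 + (-4)·y + (2)·z = 0
Solving gives y = 7, z = -4.
Check: H·(2, 7, -4) = (-4, -14, 8) = -2·(2, 7, -4).

7, -4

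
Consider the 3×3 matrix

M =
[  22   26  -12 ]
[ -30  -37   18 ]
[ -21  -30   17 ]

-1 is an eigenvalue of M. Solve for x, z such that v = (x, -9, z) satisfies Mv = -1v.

We need (M + 1I)v = 0.
M + 1I = [[23, 26, -12], [-30, -36, 18], [-21, -30, 18]].
Row 1: (23)·x + (26)·-9 + (-12)·z = 0
Row 2: (-30)·x + (-36)·-9 + (18)·z = 0
Row 3: (-21)·x + (-30)·-9 + (18)·z = 0
Solving gives x = 6, z = -8.
Check: M·(6, -9, -8) = (-6, 9, 8) = -1·(6, -9, -8).

6, -8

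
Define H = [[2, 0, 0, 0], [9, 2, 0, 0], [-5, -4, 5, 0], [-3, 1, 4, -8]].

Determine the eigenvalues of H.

-8, 2, 2, 5

H is lower triangular, so its eigenvalues are the diagonal entries.
Diagonal: 2, 2, 5, -8.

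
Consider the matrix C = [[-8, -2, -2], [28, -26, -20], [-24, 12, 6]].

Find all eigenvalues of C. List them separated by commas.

The characteristic polynomial is p(r) = det(rI - C).
Cofactor expansion gives p(r) = r^3 + 28r^2 + 252r + 720.
Rational-root test: r = -6 gives p(-6) = 0.
Dividing by (r + 6) leaves r^2 + 22r + 120.
The quadratic factors as (r + 12)·(r + 10).
Eigenvalues: -12, -10, -6.

-12, -10, -6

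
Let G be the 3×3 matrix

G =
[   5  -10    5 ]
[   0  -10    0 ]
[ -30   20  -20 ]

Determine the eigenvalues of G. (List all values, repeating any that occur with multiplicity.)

-10, -10, -5

Compute the characteristic polynomial p(s) = det(sI - G).
Cofactor expansion gives p(s) = s^3 + 25s^2 + 200s + 500.
Since p(-5) = 0, s = -5 is a root.
Dividing by (s + 5) leaves s^2 + 20s + 100.
The quadratic factor is (s + 10)^2.
Eigenvalues: -10, -10, -5.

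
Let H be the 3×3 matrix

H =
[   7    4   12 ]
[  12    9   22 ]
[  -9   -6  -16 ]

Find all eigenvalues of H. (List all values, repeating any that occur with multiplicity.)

-1, 0, 1

The characteristic polynomial is p(λ) = det(λI - H).
Expanding the 3×3 determinant: p(λ) = λ^3 - λ.
Rational-root test: λ = -1 gives p(-1) = 0.
Dividing by (λ + 1) leaves λ^2 - λ.
The quadratic factors as λ·(λ - 1).
Eigenvalues: -1, 0, 1.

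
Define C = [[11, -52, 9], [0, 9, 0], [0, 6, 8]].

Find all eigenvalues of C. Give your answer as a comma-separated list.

8, 9, 11

Set up det(λI - C) = 0.
Expanding the 3×3 determinant: p(λ) = λ^3 - 28λ^2 + 259λ - 792.
Since p(8) = 0, λ = 8 is a root.
Dividing by (λ - 8) leaves λ^2 - 20λ + 99.
The quadratic factors as (λ - 9)·(λ - 11).
Eigenvalues: 8, 9, 11.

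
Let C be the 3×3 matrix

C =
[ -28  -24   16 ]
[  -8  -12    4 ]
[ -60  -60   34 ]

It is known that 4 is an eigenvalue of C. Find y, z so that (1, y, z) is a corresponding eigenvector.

We need (C - 4I)v = 0.
C - 4I = [[-32, -24, 16], [-8, -16, 4], [-60, -60, 30]].
Row 1: (-32)·1 + (-24)·y + (16)·z = 0
Row 2: (-8)·1 + (-16)·y + (4)·z = 0
Row 3: (-60)·1 + (-60)·y + (30)·z = 0
Solving gives y = 0, z = 2.
Check: C·(1, 0, 2) = (4, 0, 8) = 4·(1, 0, 2).

0, 2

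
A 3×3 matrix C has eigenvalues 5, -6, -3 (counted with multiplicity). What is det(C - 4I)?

If C has eigenvalues 5, -6, -3, then C - 4I has eigenvalues 1, -10, -7.
det(C - 4I) = (1) · (-10) · (-7) = 70.

70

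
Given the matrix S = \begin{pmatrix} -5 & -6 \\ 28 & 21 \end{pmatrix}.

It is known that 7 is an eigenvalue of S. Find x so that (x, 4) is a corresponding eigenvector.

We need (S - 7I)v = 0.
S - 7I = [[-12, -6], [28, 14]].
Row 1: (-12)·x + (-6)·4 = 0
Row 2: (28)·x + (14)·4 = 0
Solving gives x = -2.
Check: S·(-2, 4) = (-14, 28) = 7·(-2, 4).

-2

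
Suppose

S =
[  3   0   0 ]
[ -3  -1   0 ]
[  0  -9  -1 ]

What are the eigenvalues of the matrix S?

S is lower triangular, so its eigenvalues are the diagonal entries.
Diagonal: 3, -1, -1.

-1, -1, 3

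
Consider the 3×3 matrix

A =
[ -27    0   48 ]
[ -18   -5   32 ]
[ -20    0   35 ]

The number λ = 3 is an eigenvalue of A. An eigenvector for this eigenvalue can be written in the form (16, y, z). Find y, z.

4, 10

We need (A - 3I)v = 0.
A - 3I = [[-30, 0, 48], [-18, -8, 32], [-20, 0, 32]].
Row 1: (-30)·16 + (0)·y + (48)·z = 0
Row 2: (-18)·16 + (-8)·y + (32)·z = 0
Row 3: (-20)·16 + (0)·y + (32)·z = 0
Solving gives y = 4, z = 10.
Check: A·(16, 4, 10) = (48, 12, 30) = 3·(16, 4, 10).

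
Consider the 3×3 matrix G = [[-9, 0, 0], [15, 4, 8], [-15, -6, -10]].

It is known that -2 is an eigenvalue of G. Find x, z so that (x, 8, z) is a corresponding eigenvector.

We need (G + 2I)v = 0.
G + 2I = [[-7, 0, 0], [15, 6, 8], [-15, -6, -8]].
Row 1: (-7)·x + (0)·8 + (0)·z = 0
Row 2: (15)·x + (6)·8 + (8)·z = 0
Row 3: (-15)·x + (-6)·8 + (-8)·z = 0
Solving gives x = 0, z = -6.
Check: G·(0, 8, -6) = (0, -16, 12) = -2·(0, 8, -6).

0, -6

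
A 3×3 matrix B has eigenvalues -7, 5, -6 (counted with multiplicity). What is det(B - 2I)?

If B has eigenvalues -7, 5, -6, then B - 2I has eigenvalues -9, 3, -8.
det(B - 2I) = (-9) · (3) · (-8) = 216.

216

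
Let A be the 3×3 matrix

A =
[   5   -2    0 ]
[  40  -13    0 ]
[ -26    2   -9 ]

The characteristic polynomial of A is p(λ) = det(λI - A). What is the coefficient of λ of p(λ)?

p(λ) = λ^3 + 17λ^2 + 87λ + 135.
The coefficient of λ is 87.

87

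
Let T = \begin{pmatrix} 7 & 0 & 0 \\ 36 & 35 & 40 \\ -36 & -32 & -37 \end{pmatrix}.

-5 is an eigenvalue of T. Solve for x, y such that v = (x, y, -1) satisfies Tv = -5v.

0, 1

We need (T + 5I)v = 0.
T + 5I = [[12, 0, 0], [36, 40, 40], [-36, -32, -32]].
Row 1: (12)·x + (0)·y + (0)·-1 = 0
Row 2: (36)·x + (40)·y + (40)·-1 = 0
Row 3: (-36)·x + (-32)·y + (-32)·-1 = 0
Solving gives x = 0, y = 1.
Check: T·(0, 1, -1) = (0, -5, 5) = -5·(0, 1, -1).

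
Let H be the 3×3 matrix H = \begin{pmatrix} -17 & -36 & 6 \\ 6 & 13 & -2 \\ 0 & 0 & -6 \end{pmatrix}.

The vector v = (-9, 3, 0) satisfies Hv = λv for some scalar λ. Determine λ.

-5

Compute Hv: H·(-9, 3, 0) = (45, -15, 0).
Since Hv = λv, compare component 1: 45 = λ·-9, so λ = -5.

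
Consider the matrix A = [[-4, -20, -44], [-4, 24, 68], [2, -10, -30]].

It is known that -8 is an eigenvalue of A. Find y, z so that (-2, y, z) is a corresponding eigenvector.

4, -2

We need (A + 8I)v = 0.
A + 8I = [[4, -20, -44], [-4, 32, 68], [2, -10, -22]].
Row 1: (4)·-2 + (-20)·y + (-44)·z = 0
Row 2: (-4)·-2 + (32)·y + (68)·z = 0
Row 3: (2)·-2 + (-10)·y + (-22)·z = 0
Solving gives y = 4, z = -2.
Check: A·(-2, 4, -2) = (16, -32, 16) = -8·(-2, 4, -2).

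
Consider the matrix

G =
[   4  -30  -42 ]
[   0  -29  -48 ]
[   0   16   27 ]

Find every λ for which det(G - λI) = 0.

The characteristic polynomial is p(λ) = det(λI - G).
Expanding the 3×3 determinant: p(λ) = λ^3 - 2λ^2 - 23λ + 60.
Rational-root test: λ = 3 gives p(3) = 0.
Factor out (λ - 3): p(λ) = (λ - 3)·(λ^2 + λ - 20).
The quadratic factors as (λ + 5)·(λ - 4).
Eigenvalues: -5, 3, 4.

-5, 3, 4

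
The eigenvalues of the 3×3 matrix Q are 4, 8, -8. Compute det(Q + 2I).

If Q has eigenvalues 4, 8, -8, then Q + 2I has eigenvalues 6, 10, -6.
det(Q + 2I) = (6) · (10) · (-6) = -360.

-360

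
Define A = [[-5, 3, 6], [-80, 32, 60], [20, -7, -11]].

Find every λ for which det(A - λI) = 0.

4, 5, 7

The characteristic polynomial is p(μ) = det(μI - A).
Cofactor expansion gives p(μ) = μ^3 - 16μ^2 + 83μ - 140.
Try μ = 4: p(4) = 0, so 4 is a root.
Factor out (μ - 4): p(μ) = (μ - 4)·(μ^2 - 12μ + 35).
The quadratic factors as (μ - 5)·(μ - 7).
Eigenvalues: 4, 5, 7.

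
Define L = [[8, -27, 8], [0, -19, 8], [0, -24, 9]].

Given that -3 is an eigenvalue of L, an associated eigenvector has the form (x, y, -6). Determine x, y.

We need (L + 3I)v = 0.
L + 3I = [[11, -27, 8], [0, -16, 8], [0, -24, 12]].
Row 1: (11)·x + (-27)·y + (8)·-6 = 0
Row 2: (0)·x + (-16)·y + (8)·-6 = 0
Row 3: (0)·x + (-24)·y + (12)·-6 = 0
Solving gives x = -3, y = -3.
Check: L·(-3, -3, -6) = (9, 9, 18) = -3·(-3, -3, -6).

-3, -3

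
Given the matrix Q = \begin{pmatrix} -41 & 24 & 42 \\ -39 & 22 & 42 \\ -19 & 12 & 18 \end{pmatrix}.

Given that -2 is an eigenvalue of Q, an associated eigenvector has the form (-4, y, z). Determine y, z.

-3, -2

We need (Q + 2I)v = 0.
Q + 2I = [[-39, 24, 42], [-39, 24, 42], [-19, 12, 20]].
Row 1: (-39)·-4 + (24)·y + (42)·z = 0
Row 2: (-39)·-4 + (24)·y + (42)·z = 0
Row 3: (-19)·-4 + (12)·y + (20)·z = 0
Solving gives y = -3, z = -2.
Check: Q·(-4, -3, -2) = (8, 6, 4) = -2·(-4, -3, -2).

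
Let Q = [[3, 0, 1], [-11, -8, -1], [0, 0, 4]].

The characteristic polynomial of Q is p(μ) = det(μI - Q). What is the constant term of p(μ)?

p(μ) = μ^3 + μ^2 - 44μ + 96.
The constant term is 96.

96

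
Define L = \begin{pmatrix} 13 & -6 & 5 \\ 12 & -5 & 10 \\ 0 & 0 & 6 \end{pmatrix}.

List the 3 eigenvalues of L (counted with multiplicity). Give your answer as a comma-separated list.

1, 6, 7

Compute the characteristic polynomial p(s) = det(sI - L).
Expanding the 3×3 determinant: p(s) = s^3 - 14s^2 + 55s - 42.
Rational-root test: s = 6 gives p(6) = 0.
Dividing by (s - 6) leaves s^2 - 8s + 7.
The quadratic factors as (s - 1)·(s - 7).
Eigenvalues: 1, 6, 7.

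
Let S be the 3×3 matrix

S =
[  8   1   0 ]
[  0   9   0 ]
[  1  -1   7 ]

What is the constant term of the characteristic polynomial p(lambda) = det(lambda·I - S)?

p(0) = det(0·I − S) = det(−S) = (−1)^3·det(S).
det(S) = 504, so p(0) = -504.

-504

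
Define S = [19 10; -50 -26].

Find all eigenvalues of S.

det(S - rI) = (19 - r)(-26 - r) - (10)·(-50) = r^2 + 7r + 6.
This factors as (r + 6)·(r + 1) = 0.
Eigenvalues: -6, -1.

-6, -1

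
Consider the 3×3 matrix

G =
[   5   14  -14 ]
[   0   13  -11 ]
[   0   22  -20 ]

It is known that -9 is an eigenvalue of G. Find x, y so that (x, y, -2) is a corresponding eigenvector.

We need (G + 9I)v = 0.
G + 9I = [[14, 14, -14], [0, 22, -11], [0, 22, -11]].
Row 1: (14)·x + (14)·y + (-14)·-2 = 0
Row 2: (0)·x + (22)·y + (-11)·-2 = 0
Row 3: (0)·x + (22)·y + (-11)·-2 = 0
Solving gives x = -1, y = -1.
Check: G·(-1, -1, -2) = (9, 9, 18) = -9·(-1, -1, -2).

-1, -1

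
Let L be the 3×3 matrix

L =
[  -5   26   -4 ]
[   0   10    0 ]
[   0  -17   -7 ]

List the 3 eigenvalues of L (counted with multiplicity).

-7, -5, 10

The characteristic polynomial is p(s) = det(sI - L).
Expanding along the first row, p(s) = s^3 + 2s^2 - 85s - 350.
Since p(-7) = 0, s = -7 is a root.
Factor out (s + 7): p(s) = (s + 7)·(s^2 - 5s - 50).
The quadratic factors as (s + 5)·(s - 10).
Eigenvalues: -7, -5, 10.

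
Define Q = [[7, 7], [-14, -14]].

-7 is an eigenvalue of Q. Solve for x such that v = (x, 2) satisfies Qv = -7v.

We need (Q + 7I)v = 0.
Q + 7I = [[14, 7], [-14, -7]].
Row 1: (14)·x + (7)·2 = 0
Row 2: (-14)·x + (-7)·2 = 0
Solving gives x = -1.
Check: Q·(-1, 2) = (7, -14) = -7·(-1, 2).

-1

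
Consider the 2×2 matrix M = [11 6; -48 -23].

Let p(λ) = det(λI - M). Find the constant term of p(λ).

35

p(λ) = λ^2 + 12λ + 35.
The constant term is 35.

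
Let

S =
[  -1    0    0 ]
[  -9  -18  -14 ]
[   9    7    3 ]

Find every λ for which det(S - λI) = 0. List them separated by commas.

-11, -4, -1

The characteristic polynomial is p(λ) = det(λI - S).
Cofactor expansion gives p(λ) = λ^3 + 16λ^2 + 59λ + 44.
Since p(-4) = 0, λ = -4 is a root.
Dividing by (λ + 4) leaves λ^2 + 12λ + 11.
The quadratic factors as (λ + 11)·(λ + 1).
Eigenvalues: -11, -4, -1.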